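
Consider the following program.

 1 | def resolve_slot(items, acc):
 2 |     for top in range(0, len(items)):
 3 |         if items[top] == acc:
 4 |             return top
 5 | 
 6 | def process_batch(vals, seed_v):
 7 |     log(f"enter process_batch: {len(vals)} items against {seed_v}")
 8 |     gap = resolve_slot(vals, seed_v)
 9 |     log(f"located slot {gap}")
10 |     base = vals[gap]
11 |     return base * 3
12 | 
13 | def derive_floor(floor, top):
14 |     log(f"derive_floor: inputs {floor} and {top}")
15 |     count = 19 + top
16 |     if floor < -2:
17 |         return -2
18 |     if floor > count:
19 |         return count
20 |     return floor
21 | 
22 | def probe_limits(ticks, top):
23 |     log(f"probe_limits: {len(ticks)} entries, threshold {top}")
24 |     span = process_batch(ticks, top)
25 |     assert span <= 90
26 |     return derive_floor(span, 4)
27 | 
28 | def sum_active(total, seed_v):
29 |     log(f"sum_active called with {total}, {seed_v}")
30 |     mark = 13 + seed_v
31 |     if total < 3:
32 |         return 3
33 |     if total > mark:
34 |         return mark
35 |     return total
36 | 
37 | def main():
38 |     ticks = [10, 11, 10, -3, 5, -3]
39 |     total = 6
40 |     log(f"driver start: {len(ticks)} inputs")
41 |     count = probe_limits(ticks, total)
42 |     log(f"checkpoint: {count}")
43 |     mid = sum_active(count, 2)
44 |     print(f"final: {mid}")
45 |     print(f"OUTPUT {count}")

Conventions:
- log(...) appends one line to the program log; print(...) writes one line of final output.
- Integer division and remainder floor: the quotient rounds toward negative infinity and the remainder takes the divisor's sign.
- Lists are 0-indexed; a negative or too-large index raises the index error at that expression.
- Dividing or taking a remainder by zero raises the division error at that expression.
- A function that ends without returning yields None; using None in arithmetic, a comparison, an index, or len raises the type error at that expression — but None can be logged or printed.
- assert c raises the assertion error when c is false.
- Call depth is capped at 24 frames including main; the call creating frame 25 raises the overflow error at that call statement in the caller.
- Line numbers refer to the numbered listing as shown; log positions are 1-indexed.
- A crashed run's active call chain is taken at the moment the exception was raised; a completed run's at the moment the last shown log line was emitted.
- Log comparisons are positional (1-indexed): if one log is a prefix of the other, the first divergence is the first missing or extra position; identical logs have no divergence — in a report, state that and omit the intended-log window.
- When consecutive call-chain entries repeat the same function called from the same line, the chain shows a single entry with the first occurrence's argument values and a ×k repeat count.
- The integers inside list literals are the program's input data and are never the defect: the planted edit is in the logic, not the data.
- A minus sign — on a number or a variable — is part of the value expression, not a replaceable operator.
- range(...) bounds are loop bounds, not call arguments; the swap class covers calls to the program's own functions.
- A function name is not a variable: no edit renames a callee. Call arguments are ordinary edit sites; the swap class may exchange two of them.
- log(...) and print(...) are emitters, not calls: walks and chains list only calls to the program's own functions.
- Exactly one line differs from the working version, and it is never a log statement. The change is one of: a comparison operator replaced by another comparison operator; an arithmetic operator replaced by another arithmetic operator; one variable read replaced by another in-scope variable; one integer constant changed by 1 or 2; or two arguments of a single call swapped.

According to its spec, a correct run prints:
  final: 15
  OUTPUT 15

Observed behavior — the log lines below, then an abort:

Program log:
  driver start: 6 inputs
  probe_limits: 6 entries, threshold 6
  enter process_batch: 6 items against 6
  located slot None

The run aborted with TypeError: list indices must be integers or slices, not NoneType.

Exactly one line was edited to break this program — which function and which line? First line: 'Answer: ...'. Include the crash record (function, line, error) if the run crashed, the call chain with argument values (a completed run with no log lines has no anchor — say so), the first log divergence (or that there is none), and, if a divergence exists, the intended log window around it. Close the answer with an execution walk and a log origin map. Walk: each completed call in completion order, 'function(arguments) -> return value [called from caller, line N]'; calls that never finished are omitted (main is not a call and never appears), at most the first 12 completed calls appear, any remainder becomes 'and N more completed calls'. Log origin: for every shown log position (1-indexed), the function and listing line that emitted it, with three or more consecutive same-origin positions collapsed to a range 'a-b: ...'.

Answer: the defect is in main at line 39.
The tell: Log line 2 is where behavior first shows: 'probe_limits: 6 entries, threshold 6' appears instead of 'probe_limits: 6 entries, threshold 5'.
Crash: process_batch, line 10, TypeError.
Call chain: main -> probe_limits([10, 11, 10, -3, 5, -3], 6) (called at line 41) -> process_batch([10, 11, 10, -3, 5, -3], 6) (called at line 24).
First divergence: at position 2 the run shows 'probe_limits: 6 entries, threshold 6' where the working version logs 'probe_limits: 6 entries, threshold 5'.
Intended log window:
  1: driver start: 6 inputs
  2: probe_limits: 6 entries, threshold 5
  3: enter process_batch: 6 items against 5
Execution walk:
  resolve_slot([10, 11, 10, -3, 5, -3], 6) -> None  [called from process_batch, line 8]
Log origin:
  1: from main, line 40
  2: from probe_limits, line 23
  3: from process_batch, line 7
  4: from process_batch, line 9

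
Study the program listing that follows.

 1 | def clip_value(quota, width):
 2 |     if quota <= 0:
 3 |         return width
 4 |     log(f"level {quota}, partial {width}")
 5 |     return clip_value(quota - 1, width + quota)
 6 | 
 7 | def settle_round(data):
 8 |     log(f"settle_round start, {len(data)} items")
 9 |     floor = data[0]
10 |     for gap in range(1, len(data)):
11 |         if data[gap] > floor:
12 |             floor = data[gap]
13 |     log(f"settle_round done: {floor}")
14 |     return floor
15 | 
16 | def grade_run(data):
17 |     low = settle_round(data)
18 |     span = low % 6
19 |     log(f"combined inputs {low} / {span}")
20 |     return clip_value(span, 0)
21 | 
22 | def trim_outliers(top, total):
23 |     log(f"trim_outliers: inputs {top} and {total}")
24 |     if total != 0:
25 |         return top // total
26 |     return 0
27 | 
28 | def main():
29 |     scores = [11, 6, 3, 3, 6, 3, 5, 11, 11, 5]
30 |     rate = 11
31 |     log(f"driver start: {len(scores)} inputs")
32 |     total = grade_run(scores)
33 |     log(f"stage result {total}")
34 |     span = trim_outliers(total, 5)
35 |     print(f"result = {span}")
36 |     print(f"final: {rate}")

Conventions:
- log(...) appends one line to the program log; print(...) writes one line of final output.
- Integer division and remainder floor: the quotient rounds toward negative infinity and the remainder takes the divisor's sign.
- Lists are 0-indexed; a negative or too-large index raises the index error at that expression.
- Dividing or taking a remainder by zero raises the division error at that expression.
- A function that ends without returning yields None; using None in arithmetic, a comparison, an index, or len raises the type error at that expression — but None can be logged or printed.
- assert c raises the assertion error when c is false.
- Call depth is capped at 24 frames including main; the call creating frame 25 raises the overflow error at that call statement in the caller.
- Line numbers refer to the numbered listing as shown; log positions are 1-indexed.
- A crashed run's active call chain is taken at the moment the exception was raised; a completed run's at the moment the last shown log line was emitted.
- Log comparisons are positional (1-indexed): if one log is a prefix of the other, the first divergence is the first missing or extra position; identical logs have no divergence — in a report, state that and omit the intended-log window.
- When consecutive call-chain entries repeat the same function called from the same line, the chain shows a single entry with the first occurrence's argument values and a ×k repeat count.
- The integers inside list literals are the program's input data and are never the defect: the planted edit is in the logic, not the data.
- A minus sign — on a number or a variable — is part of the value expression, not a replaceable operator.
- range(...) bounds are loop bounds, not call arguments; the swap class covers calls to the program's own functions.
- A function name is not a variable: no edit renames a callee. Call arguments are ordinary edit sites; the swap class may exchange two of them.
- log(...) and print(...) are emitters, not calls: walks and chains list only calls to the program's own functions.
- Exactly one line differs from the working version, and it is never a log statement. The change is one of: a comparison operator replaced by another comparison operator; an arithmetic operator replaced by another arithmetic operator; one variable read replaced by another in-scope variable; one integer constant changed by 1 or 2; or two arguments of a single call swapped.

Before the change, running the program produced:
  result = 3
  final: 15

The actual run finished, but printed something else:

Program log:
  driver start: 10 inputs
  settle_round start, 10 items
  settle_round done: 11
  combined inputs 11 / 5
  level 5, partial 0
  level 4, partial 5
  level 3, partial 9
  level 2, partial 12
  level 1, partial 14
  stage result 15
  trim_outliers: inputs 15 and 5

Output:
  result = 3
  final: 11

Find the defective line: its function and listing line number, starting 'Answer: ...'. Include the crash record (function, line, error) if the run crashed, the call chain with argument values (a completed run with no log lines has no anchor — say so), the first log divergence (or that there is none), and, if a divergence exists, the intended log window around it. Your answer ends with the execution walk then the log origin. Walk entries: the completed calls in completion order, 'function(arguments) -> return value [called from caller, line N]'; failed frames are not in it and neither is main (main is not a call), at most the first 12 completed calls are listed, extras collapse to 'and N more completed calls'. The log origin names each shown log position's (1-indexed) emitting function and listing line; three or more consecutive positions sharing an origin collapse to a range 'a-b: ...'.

Answer: the defect is in main at line 36.
Core observation: Every logged value matches the working version; the printed result is what differs.
Call chain: main -> trim_outliers(15, 5) (called at line 34).
First divergence: none — the logs agree in full.
Execution walk:
  settle_round([11, 6, 3, 3, 6, 3, 5, 11, 11, 5]) -> 11  [called from grade_run, line 17]
  clip_value(0, 15) -> 15  [called from clip_value, line 5]
  clip_value(1, 14) -> 15  [called from clip_value, line 5]
  clip_value(2, 12) -> 15  [called from clip_value, line 5]
  clip_value(3, 9) -> 15  [called from clip_value, line 5]
  clip_value(4, 5) -> 15  [called from clip_value, line 5]
  clip_value(5, 0) -> 15  [called from grade_run, line 20]
  grade_run([11, 6, 3, 3, 6, 3, 5, 11, 11, 5]) -> 15  [called from main, line 32]
  trim_outliers(15, 5) -> 3  [called from main, line 34]
Log origin:
  1: from main, line 31
  2: from settle_round, line 8
  3: from settle_round, line 13
  4: from grade_run, line 19
  5-9: from clip_value, line 4
  10: from main, line 33
  11: from trim_outliers, line 23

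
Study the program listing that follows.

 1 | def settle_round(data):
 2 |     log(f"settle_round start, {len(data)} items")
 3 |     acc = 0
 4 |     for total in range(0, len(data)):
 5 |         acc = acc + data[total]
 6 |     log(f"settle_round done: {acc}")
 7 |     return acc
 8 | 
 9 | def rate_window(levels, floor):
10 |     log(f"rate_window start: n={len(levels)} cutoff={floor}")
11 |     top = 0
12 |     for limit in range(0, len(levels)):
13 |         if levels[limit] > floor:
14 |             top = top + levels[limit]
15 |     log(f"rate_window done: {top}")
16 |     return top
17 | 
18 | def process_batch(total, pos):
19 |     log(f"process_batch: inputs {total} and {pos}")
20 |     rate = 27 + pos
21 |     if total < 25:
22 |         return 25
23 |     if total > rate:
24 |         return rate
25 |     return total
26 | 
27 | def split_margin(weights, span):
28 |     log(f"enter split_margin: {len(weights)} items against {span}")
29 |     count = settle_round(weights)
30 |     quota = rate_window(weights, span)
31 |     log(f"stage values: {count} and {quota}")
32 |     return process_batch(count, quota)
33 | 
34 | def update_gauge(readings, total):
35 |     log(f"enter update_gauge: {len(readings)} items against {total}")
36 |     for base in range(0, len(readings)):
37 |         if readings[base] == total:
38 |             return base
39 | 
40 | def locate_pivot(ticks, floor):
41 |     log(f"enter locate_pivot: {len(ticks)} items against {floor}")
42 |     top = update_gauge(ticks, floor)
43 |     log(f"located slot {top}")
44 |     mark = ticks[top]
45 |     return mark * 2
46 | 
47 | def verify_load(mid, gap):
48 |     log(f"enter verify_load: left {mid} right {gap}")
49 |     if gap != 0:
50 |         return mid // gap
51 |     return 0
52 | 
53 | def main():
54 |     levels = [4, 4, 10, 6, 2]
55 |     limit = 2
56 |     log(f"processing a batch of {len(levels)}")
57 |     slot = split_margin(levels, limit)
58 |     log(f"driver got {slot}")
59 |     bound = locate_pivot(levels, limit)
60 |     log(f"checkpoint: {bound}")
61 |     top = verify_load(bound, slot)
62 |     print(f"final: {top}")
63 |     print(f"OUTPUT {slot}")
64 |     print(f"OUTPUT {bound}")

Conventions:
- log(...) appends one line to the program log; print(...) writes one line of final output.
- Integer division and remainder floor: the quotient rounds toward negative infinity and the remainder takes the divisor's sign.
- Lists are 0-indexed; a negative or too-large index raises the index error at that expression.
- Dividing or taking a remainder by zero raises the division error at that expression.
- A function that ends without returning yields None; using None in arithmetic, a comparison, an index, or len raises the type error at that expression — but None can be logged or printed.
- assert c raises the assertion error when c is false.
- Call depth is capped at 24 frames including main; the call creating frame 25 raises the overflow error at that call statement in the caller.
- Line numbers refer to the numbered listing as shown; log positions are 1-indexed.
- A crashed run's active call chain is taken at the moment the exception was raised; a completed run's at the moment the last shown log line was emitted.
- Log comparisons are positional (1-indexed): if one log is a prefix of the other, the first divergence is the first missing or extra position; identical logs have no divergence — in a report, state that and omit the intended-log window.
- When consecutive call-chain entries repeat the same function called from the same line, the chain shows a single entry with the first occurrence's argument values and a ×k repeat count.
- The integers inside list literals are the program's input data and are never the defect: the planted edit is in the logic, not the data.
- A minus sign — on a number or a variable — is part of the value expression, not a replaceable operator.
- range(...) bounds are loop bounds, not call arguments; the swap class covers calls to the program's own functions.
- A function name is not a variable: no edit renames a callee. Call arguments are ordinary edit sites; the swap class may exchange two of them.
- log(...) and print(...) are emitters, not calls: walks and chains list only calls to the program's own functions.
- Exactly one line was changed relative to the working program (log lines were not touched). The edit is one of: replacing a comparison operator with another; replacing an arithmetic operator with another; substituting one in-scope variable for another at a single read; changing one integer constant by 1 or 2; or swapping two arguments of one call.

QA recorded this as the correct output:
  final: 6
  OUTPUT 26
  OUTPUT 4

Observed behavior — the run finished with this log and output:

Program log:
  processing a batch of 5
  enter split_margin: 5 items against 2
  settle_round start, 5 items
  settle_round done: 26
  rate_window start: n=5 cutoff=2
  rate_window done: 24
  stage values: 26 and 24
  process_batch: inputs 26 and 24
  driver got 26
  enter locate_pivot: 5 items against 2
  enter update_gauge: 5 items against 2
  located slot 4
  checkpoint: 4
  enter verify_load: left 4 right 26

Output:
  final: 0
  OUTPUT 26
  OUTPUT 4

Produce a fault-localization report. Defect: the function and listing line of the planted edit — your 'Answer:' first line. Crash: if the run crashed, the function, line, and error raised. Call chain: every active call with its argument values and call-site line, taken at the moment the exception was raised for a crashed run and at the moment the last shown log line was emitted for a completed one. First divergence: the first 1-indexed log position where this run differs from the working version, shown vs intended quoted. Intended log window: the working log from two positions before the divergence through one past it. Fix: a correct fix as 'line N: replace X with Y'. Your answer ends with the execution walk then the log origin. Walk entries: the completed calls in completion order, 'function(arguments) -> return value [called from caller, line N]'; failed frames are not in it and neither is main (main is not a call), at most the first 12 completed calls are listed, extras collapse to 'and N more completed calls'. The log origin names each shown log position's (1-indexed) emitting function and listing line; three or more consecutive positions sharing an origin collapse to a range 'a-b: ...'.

Answer: the defect is in main at line 61.
Key fact: Everything matches until log position 14, which reads 'enter verify_load: left 4 right 26' in place of 'enter verify_load: left 26 right 4'.
Call chain: main -> verify_load(4, 26) (called at line 61).
First divergence: at position 14 the run shows 'enter verify_load: left 4 right 26' where the working version logs 'enter verify_load: left 26 right 4'.
Intended log window:
  12: located slot 4
  13: checkpoint: 4
  14: enter verify_load: left 26 right 4
Execution walk:
  settle_round([4, 4, 10, 6, 2]) -> 26  [called from split_margin, line 29]
  rate_window([4, 4, 10, 6, 2], 2) -> 24  [called from split_margin, line 30]
  process_batch(26, 24) -> 26  [called from split_margin, line 32]
  split_margin([4, 4, 10, 6, 2], 2) -> 26  [called from main, line 57]
  update_gauge([4, 4, 10, 6, 2], 2) -> 4  [called from locate_pivot, line 42]
  locate_pivot([4, 4, 10, 6, 2], 2) -> 4  [called from main, line 59]
  verify_load(4, 26) -> 0  [called from main, line 61]
Origin of each log line:
  1: from main, line 56
  2: from split_margin, line 28
  3: from settle_round, line 2
  4: from settle_round, line 6
  5: from rate_window, line 10
  6: from rate_window, line 15
  7: from split_margin, line 31
  8: from process_batch, line 19
  9: from main, line 58
  10: from locate_pivot, line 41
  11: from update_gauge, line 35
  12: from locate_pivot, line 43
  13: from main, line 60
  14: from verify_load, line 48
A correct fix: line 61: replace `verify_load(bound, slot)` with `verify_load(slot, bound)`.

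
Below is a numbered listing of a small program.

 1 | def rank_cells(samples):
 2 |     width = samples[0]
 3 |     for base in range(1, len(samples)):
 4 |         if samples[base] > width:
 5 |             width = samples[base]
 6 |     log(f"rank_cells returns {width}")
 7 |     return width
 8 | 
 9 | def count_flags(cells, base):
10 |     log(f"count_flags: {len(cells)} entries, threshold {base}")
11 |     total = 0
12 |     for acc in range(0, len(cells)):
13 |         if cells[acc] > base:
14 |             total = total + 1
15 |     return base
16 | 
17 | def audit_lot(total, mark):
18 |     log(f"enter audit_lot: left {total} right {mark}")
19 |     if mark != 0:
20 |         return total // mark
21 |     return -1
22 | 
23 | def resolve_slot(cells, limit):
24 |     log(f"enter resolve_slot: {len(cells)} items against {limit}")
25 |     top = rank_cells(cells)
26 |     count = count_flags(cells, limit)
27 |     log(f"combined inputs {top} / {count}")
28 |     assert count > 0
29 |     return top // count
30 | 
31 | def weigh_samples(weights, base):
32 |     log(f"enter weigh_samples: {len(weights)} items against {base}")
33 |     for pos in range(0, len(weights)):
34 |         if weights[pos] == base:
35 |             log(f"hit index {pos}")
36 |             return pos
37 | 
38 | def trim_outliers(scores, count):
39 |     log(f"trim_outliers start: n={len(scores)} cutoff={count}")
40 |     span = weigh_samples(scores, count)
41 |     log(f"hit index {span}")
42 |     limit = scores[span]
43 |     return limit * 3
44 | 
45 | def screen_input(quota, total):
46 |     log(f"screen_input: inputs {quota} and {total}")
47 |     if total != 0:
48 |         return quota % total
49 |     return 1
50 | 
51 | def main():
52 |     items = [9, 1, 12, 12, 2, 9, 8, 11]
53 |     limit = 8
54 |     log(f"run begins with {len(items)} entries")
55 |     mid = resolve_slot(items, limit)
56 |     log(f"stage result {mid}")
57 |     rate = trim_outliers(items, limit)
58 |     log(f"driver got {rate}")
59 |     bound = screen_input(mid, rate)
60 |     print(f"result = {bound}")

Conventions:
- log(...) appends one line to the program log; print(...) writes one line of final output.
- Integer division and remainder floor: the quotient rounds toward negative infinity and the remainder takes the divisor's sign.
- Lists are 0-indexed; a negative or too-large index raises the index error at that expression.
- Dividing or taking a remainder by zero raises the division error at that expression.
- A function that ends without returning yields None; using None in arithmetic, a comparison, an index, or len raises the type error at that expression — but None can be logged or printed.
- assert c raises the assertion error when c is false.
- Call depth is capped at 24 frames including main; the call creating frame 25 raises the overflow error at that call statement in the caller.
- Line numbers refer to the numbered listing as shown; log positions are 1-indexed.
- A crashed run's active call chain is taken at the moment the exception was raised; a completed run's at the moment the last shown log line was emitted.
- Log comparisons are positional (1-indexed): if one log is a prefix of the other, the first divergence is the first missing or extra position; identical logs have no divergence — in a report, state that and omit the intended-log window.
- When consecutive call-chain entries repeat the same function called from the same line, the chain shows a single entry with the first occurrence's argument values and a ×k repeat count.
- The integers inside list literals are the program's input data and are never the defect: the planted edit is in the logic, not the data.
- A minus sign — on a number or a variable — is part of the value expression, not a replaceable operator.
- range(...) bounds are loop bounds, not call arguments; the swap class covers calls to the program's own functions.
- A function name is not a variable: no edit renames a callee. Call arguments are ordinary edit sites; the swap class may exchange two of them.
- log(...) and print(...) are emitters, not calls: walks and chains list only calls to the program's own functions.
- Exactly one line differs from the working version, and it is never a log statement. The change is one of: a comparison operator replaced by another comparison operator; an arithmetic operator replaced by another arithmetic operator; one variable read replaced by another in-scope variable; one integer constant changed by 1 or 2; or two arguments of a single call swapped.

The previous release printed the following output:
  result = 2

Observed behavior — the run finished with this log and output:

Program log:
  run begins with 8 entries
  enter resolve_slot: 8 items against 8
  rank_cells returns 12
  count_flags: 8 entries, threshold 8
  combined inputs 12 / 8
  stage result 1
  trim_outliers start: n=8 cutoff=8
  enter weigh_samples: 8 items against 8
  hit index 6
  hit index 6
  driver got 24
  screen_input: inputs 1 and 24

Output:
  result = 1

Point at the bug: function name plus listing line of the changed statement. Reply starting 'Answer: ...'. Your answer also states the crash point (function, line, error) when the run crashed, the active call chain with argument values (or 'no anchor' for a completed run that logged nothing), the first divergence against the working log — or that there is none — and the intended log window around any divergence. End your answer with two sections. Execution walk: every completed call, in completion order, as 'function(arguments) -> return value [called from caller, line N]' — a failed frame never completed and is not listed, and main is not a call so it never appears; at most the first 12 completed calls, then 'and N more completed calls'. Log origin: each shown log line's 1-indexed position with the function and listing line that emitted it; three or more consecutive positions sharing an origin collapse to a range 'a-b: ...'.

Answer: the defect is in count_flags at line 15.
Key observation: The log first diverges at position 5: the faulty run prints 'combined inputs 12 / 8' where the working version prints 'combined inputs 12 / 5'.
Call chain: main -> screen_input(1, 24) (called at line 59).
First divergence: at position 5 the run shows 'combined inputs 12 / 8' where the working version logs 'combined inputs 12 / 5'.
Intended log window:
  3: rank_cells returns 12
  4: count_flags: 8 entries, threshold 8
  5: combined inputs 12 / 5
  6: stage result 2
Execution walk:
  rank_cells([9, 1, 12, 12, 2, 9, 8, 11]) -> 12  [called from resolve_slot, line 25]
  count_flags([9, 1, 12, 12, 2, 9, 8, 11], 8) -> 8  [called from resolve_slot, line 26]
  resolve_slot([9, 1, 12, 12, 2, 9, 8, 11], 8) -> 1  [called from main, line 55]
  weigh_samples([9, 1, 12, 12, 2, 9, 8, 11], 8) -> 6  [called from trim_outliers, line 40]
  trim_outliers([9, 1, 12, 12, 2, 9, 8, 11], 8) -> 24  [called from main, line 57]
  screen_input(1, 24) -> 1  [called from main, line 59]
Log origins:
  1: logged in main at line 54
  2: logged in resolve_slot at line 24
  3: logged in rank_cells at line 6
  4: logged in count_flags at line 10
  5: logged in resolve_slot at line 27
  6: logged in main at line 56
  7: logged in trim_outliers at line 39
  8: logged in weigh_samples at line 32
  9: logged in weigh_samples at line 35
  10: logged in trim_outliers at line 41
  11: logged in main at line 58
  12: logged in screen_input at line 46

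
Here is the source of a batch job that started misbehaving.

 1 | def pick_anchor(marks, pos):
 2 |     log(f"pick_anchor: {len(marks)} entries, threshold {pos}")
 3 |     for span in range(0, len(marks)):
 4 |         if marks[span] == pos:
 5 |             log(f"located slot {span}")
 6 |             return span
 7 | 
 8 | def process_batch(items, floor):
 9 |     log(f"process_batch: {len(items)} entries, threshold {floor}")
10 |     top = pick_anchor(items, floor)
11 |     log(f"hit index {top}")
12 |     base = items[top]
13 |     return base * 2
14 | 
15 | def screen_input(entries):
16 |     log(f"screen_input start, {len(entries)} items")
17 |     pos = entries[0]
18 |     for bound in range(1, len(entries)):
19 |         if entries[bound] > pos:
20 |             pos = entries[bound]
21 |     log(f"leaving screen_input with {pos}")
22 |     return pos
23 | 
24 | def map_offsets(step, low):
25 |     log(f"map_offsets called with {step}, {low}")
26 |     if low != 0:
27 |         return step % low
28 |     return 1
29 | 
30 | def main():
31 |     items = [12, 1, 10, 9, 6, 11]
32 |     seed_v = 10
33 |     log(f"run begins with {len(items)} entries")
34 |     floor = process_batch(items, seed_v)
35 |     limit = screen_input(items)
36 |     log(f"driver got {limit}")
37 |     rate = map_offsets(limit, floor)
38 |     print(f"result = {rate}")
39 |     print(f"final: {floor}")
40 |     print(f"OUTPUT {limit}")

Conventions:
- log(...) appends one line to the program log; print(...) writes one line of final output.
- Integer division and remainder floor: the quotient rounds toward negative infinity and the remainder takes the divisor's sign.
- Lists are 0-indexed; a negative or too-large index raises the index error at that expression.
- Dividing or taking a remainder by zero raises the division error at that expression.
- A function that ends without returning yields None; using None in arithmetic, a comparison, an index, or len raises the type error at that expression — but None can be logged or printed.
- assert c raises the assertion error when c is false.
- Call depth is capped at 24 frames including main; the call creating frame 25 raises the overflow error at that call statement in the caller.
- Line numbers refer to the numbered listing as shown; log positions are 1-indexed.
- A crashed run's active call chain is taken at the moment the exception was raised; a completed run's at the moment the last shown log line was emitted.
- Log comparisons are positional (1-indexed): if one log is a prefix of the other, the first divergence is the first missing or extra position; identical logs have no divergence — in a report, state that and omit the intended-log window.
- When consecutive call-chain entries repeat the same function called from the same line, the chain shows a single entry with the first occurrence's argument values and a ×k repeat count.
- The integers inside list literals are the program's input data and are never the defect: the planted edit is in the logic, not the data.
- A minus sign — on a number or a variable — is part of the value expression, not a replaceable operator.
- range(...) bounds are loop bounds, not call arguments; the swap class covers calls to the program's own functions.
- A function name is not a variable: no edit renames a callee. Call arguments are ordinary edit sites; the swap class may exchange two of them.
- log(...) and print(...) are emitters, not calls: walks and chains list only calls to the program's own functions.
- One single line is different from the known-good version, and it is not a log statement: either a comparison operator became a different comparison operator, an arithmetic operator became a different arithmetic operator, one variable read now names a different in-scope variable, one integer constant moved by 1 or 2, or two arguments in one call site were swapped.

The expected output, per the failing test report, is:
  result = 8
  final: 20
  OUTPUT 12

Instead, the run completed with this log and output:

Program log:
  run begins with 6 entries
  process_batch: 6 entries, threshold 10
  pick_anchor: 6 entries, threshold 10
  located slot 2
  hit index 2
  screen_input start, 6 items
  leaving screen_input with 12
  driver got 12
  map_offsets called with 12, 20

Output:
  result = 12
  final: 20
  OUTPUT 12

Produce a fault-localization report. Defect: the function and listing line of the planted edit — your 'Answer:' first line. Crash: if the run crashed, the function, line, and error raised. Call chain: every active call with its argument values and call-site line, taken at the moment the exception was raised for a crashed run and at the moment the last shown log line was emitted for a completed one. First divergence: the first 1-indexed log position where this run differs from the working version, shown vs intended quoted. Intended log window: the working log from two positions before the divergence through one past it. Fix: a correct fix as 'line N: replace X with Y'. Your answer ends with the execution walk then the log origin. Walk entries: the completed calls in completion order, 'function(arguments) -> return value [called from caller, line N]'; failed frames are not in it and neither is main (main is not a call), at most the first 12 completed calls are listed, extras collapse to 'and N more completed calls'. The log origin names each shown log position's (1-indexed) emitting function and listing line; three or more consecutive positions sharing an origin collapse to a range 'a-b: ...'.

Answer: the defect is in main at line 37.
Core observation: Log line 9 is where behavior first shows: 'map_offsets called with 12, 20' appears instead of 'map_offsets called with 20, 12'.
Call chain: main -> map_offsets(12, 20) (called at line 37).
First divergence: position 9; shown 'map_offsets called with 12, 20' vs intended 'map_offsets called with 20, 12'.
Intended log window:
  7: leaving screen_input with 12
  8: driver got 12
  9: map_offsets called with 20, 12
Execution walk:
  pick_anchor([12, 1, 10, 9, 6, 11], 10) -> 2  [called from process_batch, line 10]
  process_batch([12, 1, 10, 9, 6, 11], 10) -> 20  [called from main, line 34]
  screen_input([12, 1, 10, 9, 6, 11]) -> 12  [called from main, line 35]
  map_offsets(12, 20) -> 12  [called from main, line 37]
Origin of each log line:
  1: emitted by main (line 33)
  2: emitted by process_batch (line 9)
  3: emitted by pick_anchor (line 2)
  4: emitted by pick_anchor (line 5)
  5: emitted by process_batch (line 11)
  6: emitted by screen_input (line 16)
  7: emitted by screen_input (line 21)
  8: emitted by main (line 36)
  9: emitted by map_offsets (line 25)
A correct fix: line 37: replace `map_offsets(limit, floor)` with `map_offsets(floor, limit)`.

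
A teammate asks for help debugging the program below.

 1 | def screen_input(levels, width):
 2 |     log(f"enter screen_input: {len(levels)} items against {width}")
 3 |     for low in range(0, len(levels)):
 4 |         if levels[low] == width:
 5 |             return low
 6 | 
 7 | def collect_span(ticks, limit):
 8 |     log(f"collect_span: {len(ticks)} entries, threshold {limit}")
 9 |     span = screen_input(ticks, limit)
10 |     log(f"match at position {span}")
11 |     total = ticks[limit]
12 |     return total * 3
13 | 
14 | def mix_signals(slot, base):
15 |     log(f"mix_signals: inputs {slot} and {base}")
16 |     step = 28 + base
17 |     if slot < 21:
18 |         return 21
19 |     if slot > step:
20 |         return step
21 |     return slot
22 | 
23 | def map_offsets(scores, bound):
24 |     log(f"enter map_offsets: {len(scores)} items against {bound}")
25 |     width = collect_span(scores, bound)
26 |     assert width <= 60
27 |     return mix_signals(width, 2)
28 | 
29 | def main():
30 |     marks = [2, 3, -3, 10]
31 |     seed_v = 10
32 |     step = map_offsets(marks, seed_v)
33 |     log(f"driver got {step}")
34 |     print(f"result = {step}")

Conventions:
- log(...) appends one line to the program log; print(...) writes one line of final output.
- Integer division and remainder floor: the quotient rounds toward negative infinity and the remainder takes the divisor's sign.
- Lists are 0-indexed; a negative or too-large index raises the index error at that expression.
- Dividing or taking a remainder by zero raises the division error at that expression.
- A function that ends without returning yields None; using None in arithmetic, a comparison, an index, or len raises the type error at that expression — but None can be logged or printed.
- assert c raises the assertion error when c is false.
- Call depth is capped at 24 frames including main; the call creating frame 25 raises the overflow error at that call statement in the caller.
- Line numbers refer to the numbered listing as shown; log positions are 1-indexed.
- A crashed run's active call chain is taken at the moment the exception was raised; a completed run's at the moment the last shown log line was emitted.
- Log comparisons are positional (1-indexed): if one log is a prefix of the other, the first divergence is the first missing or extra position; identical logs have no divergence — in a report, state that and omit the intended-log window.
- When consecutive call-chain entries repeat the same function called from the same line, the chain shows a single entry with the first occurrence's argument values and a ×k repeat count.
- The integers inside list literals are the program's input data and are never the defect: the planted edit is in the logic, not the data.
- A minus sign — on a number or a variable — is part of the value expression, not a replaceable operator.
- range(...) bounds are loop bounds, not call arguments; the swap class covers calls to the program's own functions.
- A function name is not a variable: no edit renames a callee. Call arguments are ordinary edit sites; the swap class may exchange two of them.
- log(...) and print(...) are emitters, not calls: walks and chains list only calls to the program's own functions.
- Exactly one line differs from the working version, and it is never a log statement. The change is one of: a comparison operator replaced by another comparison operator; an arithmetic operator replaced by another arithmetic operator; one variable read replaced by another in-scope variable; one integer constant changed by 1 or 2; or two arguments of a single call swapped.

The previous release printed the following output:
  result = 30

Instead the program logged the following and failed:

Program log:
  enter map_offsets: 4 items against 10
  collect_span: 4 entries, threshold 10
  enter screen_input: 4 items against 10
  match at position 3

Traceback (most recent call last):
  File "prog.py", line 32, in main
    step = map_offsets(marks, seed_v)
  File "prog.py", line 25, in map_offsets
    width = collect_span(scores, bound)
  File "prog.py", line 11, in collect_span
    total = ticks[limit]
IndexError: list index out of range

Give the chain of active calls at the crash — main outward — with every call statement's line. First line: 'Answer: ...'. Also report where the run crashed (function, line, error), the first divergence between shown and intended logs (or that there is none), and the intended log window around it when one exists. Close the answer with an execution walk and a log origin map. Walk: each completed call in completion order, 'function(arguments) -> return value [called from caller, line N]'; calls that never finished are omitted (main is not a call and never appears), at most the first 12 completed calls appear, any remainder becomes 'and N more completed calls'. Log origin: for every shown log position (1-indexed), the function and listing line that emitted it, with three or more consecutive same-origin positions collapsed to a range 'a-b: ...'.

Answer: main -> map_offsets (called at line 32) -> collect_span (called at line 25).
Core observation: The log ends early — 4 lines, where the working version next logs 'mix_signals: inputs 30 and 2'.
Crash: collect_span, line 11, IndexError.
First divergence: position 5; the shown log stops at 4 lines while the working version next logs 'mix_signals: inputs 30 and 2'.
Intended log window:
  3: enter screen_input: 4 items against 10
  4: match at position 3
  5: mix_signals: inputs 30 and 2
  6: driver got 30
Execution walk:
  screen_input([2, 3, -3, 10], 10) -> 3  [called from collect_span, line 9]
Origin of each log line:
  1: logged in map_offsets at line 24
  2: logged in collect_span at line 8
  3: logged in screen_input at line 2
  4: logged in collect_span at line 10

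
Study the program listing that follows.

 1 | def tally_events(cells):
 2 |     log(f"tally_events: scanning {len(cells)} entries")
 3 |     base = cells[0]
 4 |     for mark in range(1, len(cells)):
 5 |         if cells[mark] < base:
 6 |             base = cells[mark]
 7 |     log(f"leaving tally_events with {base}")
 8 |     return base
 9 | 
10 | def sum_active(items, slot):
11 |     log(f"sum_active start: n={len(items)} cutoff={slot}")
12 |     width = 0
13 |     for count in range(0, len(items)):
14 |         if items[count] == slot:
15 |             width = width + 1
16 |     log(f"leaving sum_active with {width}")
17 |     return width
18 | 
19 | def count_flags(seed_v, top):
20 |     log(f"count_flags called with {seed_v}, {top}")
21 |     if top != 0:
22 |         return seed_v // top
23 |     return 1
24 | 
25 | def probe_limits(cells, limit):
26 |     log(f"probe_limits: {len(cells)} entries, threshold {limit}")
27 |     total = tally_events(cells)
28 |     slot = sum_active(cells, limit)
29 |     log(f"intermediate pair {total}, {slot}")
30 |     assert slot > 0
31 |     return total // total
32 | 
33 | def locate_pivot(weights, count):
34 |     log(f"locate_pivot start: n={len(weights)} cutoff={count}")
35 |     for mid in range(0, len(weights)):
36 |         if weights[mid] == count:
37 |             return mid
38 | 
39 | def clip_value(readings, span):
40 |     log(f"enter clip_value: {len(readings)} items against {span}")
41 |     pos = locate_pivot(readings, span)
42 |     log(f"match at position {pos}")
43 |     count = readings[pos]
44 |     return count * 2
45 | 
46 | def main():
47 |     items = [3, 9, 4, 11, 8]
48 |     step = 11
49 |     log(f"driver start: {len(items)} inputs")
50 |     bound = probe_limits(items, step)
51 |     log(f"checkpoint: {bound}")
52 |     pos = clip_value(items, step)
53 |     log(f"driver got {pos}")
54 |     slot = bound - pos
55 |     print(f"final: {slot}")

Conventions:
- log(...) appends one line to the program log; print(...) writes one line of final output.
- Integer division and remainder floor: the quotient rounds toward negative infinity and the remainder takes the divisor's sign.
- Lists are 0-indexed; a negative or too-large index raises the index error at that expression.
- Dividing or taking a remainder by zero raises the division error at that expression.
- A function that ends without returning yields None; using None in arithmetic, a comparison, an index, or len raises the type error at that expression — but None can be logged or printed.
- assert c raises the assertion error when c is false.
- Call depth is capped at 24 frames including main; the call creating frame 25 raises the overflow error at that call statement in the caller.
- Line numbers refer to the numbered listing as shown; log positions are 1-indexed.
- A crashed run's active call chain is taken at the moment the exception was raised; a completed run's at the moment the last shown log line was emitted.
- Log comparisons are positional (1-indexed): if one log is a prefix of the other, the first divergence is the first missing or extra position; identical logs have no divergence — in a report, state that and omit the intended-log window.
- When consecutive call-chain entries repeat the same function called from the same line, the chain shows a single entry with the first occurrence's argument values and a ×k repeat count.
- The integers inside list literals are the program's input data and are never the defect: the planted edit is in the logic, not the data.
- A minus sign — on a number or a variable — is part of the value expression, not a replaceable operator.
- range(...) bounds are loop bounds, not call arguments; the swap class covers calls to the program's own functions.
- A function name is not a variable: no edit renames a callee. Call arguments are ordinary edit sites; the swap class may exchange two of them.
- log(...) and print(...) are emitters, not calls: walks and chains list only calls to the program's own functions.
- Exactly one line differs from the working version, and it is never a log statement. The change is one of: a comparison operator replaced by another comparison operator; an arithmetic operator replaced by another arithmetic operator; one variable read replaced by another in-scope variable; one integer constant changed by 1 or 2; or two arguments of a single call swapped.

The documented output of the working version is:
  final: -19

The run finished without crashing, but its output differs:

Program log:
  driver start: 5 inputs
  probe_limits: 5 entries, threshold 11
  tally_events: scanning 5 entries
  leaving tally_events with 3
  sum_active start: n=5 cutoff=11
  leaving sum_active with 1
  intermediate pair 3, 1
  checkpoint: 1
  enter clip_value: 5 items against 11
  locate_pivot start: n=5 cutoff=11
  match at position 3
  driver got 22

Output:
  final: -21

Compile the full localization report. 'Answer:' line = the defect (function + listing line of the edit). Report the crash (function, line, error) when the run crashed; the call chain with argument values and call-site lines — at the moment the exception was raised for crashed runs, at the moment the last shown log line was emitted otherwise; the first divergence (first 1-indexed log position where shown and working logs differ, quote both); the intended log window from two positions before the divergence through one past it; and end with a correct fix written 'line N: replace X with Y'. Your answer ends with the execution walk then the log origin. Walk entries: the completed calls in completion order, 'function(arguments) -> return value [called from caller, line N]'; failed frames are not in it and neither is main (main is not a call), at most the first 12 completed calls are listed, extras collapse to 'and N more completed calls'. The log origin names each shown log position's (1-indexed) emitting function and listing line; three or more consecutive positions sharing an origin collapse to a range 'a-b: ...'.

Answer: the defect is in probe_limits at line 31.
Key fact: The log first diverges at position 8: the faulty run prints 'checkpoint: 1' where the working version prints 'checkpoint: 3'.
Call chain: main.
First divergence: position 8 — shown 'checkpoint: 1', intended 'checkpoint: 3'.
Intended log window:
  6: leaving sum_active with 1
  7: intermediate pair 3, 1
  8: checkpoint: 3
  9: enter clip_value: 5 items against 11
Execution walk:
  tally_events([3, 9, 4, 11, 8]) -> 3  [called from probe_limits, line 27]
  sum_active([3, 9, 4, 11, 8], 11) -> 1  [called from probe_limits, line 28]
  probe_limits([3, 9, 4, 11, 8], 11) -> 1  [called from main, line 50]
  locate_pivot([3, 9, 4, 11, 8], 11) -> 3  [called from clip_value, line 41]
  clip_value([3, 9, 4, 11, 8], 11) -> 22  [called from main, line 52]
Origin of each log line:
  1: logged in main at line 49
  2: logged in probe_limits at line 26
  3: logged in tally_events at line 2
  4: logged in tally_events at line 7
  5: logged in sum_active at line 11
  6: logged in sum_active at line 16
  7: logged in probe_limits at line 29
  8: logged in main at line 51
  9: logged in clip_value at line 40
  10: logged in locate_pivot at line 34
  11: logged in clip_value at line 42
  12: logged in main at line 53
A correct fix: line 31: replace `total // total` with `total // slot`.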